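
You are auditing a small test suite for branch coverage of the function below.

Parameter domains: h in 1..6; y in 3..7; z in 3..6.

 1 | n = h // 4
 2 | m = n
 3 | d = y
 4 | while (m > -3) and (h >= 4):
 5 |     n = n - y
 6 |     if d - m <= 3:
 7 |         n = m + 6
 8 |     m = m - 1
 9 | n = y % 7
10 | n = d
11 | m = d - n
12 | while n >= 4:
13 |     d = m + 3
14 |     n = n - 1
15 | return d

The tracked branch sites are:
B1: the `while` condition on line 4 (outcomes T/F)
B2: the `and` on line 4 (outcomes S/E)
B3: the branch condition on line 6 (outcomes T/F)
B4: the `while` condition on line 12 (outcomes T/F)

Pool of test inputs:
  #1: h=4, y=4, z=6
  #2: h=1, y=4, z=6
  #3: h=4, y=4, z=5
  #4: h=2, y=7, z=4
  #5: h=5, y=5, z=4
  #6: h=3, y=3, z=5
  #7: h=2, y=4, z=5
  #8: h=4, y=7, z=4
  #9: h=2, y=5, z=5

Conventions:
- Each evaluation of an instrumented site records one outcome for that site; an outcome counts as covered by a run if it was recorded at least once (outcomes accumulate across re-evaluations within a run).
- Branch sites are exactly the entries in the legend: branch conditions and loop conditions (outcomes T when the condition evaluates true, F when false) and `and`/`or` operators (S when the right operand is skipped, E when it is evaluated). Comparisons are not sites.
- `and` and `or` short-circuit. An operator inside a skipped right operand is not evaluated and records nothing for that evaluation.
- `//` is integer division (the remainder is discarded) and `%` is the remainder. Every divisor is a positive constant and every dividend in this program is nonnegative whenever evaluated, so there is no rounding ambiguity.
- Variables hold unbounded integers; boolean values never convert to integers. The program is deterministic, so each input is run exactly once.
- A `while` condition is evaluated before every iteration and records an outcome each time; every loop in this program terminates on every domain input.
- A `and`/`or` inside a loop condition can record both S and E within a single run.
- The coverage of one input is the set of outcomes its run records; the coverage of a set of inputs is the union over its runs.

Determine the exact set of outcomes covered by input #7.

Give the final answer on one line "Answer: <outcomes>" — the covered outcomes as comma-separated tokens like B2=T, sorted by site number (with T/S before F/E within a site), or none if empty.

Running input #7 (h=2, y=4, z=5), event by event:
  B2->E, B1->F, B4->T, B4->F
distinct outcomes covered: B1=F, B2=E, B4=T, B4=F

Answer: B1=F, B2=E, B4=T, B4=F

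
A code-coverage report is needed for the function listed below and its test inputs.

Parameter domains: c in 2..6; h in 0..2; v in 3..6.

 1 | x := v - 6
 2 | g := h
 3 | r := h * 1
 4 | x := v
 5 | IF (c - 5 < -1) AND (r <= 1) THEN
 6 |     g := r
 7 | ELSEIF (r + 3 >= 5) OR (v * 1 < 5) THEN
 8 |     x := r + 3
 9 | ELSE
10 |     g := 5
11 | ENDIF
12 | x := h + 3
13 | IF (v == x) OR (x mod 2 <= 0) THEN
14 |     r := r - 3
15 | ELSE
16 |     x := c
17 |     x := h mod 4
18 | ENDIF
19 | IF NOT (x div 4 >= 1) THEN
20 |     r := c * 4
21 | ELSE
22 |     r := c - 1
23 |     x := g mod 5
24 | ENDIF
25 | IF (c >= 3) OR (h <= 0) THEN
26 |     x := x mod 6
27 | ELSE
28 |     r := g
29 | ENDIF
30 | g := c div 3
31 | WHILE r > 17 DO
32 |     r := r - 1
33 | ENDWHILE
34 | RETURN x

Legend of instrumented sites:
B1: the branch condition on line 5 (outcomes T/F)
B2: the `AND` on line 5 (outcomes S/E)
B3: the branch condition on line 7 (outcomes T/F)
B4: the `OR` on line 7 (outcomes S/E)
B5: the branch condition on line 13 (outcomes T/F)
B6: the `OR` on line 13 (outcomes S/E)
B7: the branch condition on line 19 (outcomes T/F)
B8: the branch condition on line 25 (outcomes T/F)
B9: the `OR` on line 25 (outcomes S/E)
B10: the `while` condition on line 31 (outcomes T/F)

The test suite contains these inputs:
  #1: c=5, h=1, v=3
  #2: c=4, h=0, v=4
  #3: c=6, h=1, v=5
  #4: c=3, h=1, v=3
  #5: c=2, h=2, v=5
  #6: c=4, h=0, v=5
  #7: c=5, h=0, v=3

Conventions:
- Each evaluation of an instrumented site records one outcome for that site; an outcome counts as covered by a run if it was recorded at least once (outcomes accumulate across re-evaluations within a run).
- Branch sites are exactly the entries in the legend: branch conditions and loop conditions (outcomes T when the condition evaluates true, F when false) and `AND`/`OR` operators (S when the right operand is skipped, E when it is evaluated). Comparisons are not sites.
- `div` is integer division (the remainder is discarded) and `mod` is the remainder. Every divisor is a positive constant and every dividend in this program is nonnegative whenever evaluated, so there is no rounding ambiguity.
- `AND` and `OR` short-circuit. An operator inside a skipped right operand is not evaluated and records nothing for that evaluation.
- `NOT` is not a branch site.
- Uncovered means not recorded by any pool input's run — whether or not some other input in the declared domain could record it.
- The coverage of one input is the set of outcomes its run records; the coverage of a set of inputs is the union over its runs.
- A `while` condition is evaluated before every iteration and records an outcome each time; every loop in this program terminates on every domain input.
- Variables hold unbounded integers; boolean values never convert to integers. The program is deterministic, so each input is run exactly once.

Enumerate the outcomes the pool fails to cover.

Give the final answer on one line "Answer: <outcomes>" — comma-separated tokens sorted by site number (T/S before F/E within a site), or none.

#1 (c=5, h=1, v=3) -> B2->S, B1->F, B4->E, B3->T, B6->E, B5->T, B7->F, B9->S, B8->T, B10->F; covered: B1=F, B2=S, B3=T, B4=E, B5=T, B6=E, B7=F, B8=T, B9=S, B10=F
#2 (c=4, h=0, v=4) -> B2->S, B1->F, B4->E, B3->T, B6->E, B5->F, B7->T, B9->S, B8->T, B10->F; covered: B1=F, B2=S, B3=T, B4=E, B5=F, B6=E, B7=T, B8=T, B9=S, B10=F
#3 (c=6, h=1, v=5) -> B2->S, B1->F, B4->E, B3->F, B6->E, B5->T, B7->F, B9->S, B8->T, B10->F; covered: B1=F, B2=S, B3=F, B4=E, B5=T, B6=E, B7=F, B8=T, B9=S, B10=F
#4 (c=3, h=1, v=3) -> B2->E, B1->T, B6->E, B5->T, B7->F, B9->S, B8->T, B10->F; covered: B1=T, B2=E, B5=T, B6=E, B7=F, B8=T, B9=S, B10=F
#5 (c=2, h=2, v=5) -> B2->E, B1->F, B4->S, B3->T, B6->S, B5->T, B7->F, B9->E, B8->F, B10->F; covered: B1=F, B2=E, B3=T, B4=S, B5=T, B6=S, B7=F, B8=F, B9=E, B10=F
#6 (c=4, h=0, v=5) -> B2->S, B1->F, B4->E, B3->F, B6->E, B5->F, B7->T, B9->S, B8->T, B10->F; covered: B1=F, B2=S, B3=F, B4=E, B5=F, B6=E, B7=T, B8=T, B9=S, B10=F
#7 (c=5, h=0, v=3) -> B2->S, B1->F, B4->E, B3->T, B6->S, B5->T, B7->T, B9->S, B8->T, B10->T, B10->T, B10->T, B10->F; covered: B1=F, B2=S, B3=T, B4=E, B5=T, B6=S, B7=T, B8=T, B9=S, B10=T, B10=F
union over the pool: B1=T, B1=F, B2=S, B2=E, B3=T, B3=F, B4=S, B4=E, B5=T, B5=F, B6=S, B6=E, B7=T, B7=F, B8=T, B8=F, B9=S, B9=E, B10=T, B10=F
uncovered (0 of 20): none

Answer: none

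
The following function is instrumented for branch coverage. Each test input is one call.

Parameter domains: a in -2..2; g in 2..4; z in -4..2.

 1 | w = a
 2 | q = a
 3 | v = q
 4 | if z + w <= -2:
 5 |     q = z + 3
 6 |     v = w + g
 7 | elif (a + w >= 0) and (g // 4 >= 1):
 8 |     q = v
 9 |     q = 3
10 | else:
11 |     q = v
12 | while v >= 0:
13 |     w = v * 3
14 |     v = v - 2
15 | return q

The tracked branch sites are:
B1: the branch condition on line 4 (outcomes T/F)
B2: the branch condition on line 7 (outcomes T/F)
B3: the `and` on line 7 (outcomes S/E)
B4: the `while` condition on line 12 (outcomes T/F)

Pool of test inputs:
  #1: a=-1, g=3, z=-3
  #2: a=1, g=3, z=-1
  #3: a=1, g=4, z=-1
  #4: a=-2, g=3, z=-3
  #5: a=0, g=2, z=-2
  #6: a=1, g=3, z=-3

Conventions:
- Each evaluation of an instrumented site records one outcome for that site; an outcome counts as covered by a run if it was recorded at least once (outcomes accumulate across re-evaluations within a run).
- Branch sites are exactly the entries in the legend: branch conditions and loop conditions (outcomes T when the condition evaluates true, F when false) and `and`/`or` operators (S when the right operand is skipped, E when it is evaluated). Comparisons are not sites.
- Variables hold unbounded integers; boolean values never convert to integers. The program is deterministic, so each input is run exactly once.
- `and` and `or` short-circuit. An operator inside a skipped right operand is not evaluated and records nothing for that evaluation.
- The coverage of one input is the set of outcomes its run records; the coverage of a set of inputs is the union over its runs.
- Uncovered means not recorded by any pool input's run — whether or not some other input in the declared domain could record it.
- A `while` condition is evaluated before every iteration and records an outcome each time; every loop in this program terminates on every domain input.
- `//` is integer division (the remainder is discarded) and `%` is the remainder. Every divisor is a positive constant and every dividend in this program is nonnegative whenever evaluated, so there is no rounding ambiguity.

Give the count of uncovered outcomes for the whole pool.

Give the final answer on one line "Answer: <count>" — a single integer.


input #1 (a=-1, g=3, z=-3): covers B1=T, B4=T, B4=F
input #2 (a=1, g=3, z=-1): covers B1=F, B2=F, B3=E, B4=T, B4=F
input #3 (a=1, g=4, z=-1): covers B1=F, B2=T, B3=E, B4=T, B4=F
input #4 (a=-2, g=3, z=-3): covers B1=T, B4=T, B4=F
input #5 (a=0, g=2, z=-2): covers B1=T, B4=T, B4=F
input #6 (a=1, g=3, z=-3): covers B1=T, B4=T, B4=F
union over the pool: B1=T, B1=F, B2=T, B2=F, B3=E, B4=T, B4=F
uncovered (1 of 8): B3=S
Answer: 1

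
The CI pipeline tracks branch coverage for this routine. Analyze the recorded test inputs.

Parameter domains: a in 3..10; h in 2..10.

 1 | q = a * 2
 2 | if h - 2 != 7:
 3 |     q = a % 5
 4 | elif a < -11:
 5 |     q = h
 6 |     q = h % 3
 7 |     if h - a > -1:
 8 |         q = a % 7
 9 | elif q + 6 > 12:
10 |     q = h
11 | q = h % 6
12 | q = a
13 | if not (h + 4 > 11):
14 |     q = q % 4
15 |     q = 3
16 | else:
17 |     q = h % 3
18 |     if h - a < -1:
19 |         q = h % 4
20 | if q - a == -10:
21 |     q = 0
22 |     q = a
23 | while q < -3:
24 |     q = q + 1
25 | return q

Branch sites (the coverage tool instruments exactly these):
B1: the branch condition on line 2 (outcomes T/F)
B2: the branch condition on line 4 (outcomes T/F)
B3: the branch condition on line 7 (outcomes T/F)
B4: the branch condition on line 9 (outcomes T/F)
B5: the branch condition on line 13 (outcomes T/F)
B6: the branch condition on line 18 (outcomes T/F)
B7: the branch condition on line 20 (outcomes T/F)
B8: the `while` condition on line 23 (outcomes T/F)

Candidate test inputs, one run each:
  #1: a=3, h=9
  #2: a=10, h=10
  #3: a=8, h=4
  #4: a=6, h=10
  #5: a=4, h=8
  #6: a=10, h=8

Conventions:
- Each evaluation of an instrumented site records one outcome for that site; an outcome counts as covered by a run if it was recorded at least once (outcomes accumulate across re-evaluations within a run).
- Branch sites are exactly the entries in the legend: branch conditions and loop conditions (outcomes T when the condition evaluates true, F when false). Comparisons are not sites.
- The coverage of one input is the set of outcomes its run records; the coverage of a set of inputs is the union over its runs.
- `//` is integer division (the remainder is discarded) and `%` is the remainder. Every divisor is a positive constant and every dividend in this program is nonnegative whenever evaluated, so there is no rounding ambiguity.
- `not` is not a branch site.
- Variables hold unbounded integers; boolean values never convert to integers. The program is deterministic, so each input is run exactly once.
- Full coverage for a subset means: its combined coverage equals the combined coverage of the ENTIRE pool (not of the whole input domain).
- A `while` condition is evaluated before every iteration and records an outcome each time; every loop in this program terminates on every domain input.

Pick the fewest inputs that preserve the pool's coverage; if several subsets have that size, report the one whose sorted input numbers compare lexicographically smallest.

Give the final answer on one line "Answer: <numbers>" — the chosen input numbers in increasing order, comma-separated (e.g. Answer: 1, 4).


run #1 (a=3, h=9) runs B1->F, B2->F, B4->F, B5->F, B6->F, B7->F, B8->F; records B1=F, B2=F, B4=F, B5=F, B6=F, B7=F, B8=F
run #2 (a=10, h=10) runs B1->T, B5->F, B6->F, B7->F, B8->F; records B1=T, B5=F, B6=F, B7=F, B8=F
run #3 (a=8, h=4) runs B1->T, B5->T, B7->F, B8->F; records B1=T, B5=T, B7=F, B8=F
run #4 (a=6, h=10) runs B1->T, B5->F, B6->F, B7->F, B8->F; records B1=T, B5=F, B6=F, B7=F, B8=F
run #5 (a=4, h=8) runs B1->T, B5->F, B6->F, B7->F, B8->F; records B1=T, B5=F, B6=F, B7=F, B8=F
run #6 (a=10, h=8) runs B1->T, B5->F, B6->T, B7->T, B8->F; records B1=T, B5=F, B6=T, B7=T, B8=F
union over all inputs: B1=T, B1=F, B2=F, B4=F, B5=T, B5=F, B6=T, B6=F, B7=T, B7=F, B8=F (11 outcomes)
no size-1 subset reaches all 11 outcomes (best union: 7/11)
no size-2 subset reaches all 11 outcomes (best union: 10/11)
inputs {1, 3, 6} (size 3) cover everything; no size-3 subset with a lexicographically smaller index list covers all 11
Answer: 1, 3, 6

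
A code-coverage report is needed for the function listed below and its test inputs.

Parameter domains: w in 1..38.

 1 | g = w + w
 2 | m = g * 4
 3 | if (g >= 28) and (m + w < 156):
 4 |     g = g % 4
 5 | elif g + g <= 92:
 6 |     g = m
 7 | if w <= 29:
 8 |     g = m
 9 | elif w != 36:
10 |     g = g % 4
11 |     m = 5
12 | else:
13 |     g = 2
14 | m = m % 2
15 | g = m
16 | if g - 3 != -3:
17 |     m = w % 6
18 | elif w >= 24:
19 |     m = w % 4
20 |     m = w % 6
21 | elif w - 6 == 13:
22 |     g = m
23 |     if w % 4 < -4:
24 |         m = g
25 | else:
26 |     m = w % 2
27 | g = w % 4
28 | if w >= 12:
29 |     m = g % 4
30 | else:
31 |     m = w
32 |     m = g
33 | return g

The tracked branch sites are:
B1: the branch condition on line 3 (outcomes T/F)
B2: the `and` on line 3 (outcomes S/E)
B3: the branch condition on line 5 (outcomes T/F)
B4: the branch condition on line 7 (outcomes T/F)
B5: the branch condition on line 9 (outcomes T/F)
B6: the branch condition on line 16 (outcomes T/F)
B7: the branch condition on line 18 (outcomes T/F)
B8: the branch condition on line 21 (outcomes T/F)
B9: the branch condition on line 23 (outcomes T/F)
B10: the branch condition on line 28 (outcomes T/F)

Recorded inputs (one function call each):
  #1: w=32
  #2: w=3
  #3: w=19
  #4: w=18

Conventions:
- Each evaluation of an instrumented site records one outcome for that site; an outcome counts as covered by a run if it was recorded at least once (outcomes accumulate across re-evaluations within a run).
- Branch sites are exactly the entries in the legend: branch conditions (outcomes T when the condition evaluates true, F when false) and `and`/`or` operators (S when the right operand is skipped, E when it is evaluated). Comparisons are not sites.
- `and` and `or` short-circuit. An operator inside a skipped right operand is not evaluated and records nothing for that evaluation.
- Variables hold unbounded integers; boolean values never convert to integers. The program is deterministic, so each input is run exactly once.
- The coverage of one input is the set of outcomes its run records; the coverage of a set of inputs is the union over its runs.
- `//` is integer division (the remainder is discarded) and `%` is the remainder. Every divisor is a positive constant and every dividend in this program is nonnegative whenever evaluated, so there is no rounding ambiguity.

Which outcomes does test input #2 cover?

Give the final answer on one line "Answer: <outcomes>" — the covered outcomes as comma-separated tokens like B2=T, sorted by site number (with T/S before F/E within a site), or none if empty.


Simulating input #2 (w=3) step by step:
  B2->S, B1->F, B3->T, B4->T, B6->F, B7->F, B8->F, B10->F
deduplicating events, the covered set is: B1=F, B2=S, B3=T, B4=T, B6=F, B7=F, B8=F, B10=F
Answer: B1=F, B2=S, B3=T, B4=T, B6=F, B7=F, B8=F, B10=F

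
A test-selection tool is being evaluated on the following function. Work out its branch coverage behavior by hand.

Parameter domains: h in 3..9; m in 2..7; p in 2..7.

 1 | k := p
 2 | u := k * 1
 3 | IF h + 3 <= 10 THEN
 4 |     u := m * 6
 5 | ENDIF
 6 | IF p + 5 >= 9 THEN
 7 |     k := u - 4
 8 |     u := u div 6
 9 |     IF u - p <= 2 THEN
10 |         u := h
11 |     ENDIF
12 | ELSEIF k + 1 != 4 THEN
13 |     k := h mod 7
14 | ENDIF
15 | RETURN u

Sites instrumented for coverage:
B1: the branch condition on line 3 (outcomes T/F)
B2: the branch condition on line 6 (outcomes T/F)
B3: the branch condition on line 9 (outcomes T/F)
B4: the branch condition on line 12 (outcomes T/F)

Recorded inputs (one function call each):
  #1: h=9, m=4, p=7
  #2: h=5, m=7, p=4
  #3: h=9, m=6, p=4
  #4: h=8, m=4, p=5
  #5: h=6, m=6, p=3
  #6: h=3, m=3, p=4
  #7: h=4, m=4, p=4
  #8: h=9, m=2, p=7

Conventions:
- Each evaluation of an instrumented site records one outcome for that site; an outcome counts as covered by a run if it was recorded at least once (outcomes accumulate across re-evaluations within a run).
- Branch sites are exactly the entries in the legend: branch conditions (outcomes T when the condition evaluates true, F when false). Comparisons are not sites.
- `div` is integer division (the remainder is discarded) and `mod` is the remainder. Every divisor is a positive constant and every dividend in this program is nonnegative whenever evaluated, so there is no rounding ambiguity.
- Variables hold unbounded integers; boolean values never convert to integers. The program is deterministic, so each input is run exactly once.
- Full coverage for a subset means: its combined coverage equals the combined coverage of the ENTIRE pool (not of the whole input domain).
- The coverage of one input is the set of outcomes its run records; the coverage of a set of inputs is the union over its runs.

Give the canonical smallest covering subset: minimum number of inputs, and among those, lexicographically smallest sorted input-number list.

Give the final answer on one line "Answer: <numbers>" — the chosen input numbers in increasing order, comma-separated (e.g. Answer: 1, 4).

#1 (h=9, m=4, p=7) -> B1->F, B2->T, B3->T; covered: B1=F, B2=T, B3=T
#2 (h=5, m=7, p=4) -> B1->T, B2->T, B3->F; covered: B1=T, B2=T, B3=F
#3 (h=9, m=6, p=4) -> B1->F, B2->T, B3->T; covered: B1=F, B2=T, B3=T
#4 (h=8, m=4, p=5) -> B1->F, B2->T, B3->T; covered: B1=F, B2=T, B3=T
#5 (h=6, m=6, p=3) -> B1->T, B2->F, B4->F; covered: B1=T, B2=F, B4=F
#6 (h=3, m=3, p=4) -> B1->T, B2->T, B3->T; covered: B1=T, B2=T, B3=T
#7 (h=4, m=4, p=4) -> B1->T, B2->T, B3->T; covered: B1=T, B2=T, B3=T
#8 (h=9, m=2, p=7) -> B1->F, B2->T, B3->T; covered: B1=F, B2=T, B3=T
pool-wide coverage (7 outcomes): B1=T, B1=F, B2=T, B2=F, B3=T, B3=F, B4=F
checked all size-1 subsets: none covers 7 outcomes (max 3/7)
checked all size-2 subsets: none covers 7 outcomes (max 6/7)
the canonical winner is {1, 2, 5}: size 3, full 7-outcome coverage, earliest index list among size-3 covers

Answer: 1, 2, 5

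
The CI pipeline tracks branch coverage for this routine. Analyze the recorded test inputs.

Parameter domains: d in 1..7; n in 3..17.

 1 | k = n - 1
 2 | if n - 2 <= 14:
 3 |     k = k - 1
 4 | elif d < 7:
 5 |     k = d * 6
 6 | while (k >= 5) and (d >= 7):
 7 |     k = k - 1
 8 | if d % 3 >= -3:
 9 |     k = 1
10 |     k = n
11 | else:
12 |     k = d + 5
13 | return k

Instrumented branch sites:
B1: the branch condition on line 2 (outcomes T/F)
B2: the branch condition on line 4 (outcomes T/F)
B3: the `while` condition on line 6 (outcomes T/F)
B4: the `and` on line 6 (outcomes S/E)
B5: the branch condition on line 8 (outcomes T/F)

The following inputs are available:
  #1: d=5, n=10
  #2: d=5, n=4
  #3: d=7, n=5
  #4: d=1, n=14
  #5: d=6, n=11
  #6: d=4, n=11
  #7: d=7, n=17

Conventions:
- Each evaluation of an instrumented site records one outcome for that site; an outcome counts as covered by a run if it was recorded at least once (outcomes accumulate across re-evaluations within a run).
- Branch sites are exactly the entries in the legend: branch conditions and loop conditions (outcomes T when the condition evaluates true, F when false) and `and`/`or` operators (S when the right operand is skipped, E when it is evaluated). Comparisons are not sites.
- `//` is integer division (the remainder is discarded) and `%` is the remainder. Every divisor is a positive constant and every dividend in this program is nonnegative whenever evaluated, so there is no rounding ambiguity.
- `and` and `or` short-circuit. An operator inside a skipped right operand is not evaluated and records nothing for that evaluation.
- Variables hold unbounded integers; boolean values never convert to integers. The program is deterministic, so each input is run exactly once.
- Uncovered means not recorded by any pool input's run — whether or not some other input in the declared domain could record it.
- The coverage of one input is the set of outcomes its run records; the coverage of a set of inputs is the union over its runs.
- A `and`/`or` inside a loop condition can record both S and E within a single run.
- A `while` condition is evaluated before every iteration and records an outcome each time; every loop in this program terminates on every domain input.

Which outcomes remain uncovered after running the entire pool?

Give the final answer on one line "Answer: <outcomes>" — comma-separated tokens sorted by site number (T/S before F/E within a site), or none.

#1 (d=5, n=10) -> B1->T, B4->E, B3->F, B5->T; covered: B1=T, B3=F, B4=E, B5=T
#2 (d=5, n=4) -> B1->T, B4->S, B3->F, B5->T; covered: B1=T, B3=F, B4=S, B5=T
#3 (d=7, n=5) -> B1->T, B4->S, B3->F, B5->T; covered: B1=T, B3=F, B4=S, B5=T
#4 (d=1, n=14) -> B1->T, B4->E, B3->F, B5->T; covered: B1=T, B3=F, B4=E, B5=T
#5 (d=6, n=11) -> B1->T, B4->E, B3->F, B5->T; covered: B1=T, B3=F, B4=E, B5=T
#6 (d=4, n=11) -> B1->T, B4->E, B3->F, B5->T; covered: B1=T, B3=F, B4=E, B5=T
#7 (d=7, n=17) -> B1->F, B2->F, B4->E, B3->T, B4->E, B3->T, B4->E, B3->T, B4->E, B3->T, B4->E, B3->T, B4->E, B3->T, ...; covered: B1=F, B2=F, B3=T, B3=F, B4=S, B4=E, B5=T
union over the pool: B1=T, B1=F, B2=F, B3=T, B3=F, B4=S, B4=E, B5=T
uncovered (2 of 10): B2=T, B5=F

Answer: B2=T, B5=F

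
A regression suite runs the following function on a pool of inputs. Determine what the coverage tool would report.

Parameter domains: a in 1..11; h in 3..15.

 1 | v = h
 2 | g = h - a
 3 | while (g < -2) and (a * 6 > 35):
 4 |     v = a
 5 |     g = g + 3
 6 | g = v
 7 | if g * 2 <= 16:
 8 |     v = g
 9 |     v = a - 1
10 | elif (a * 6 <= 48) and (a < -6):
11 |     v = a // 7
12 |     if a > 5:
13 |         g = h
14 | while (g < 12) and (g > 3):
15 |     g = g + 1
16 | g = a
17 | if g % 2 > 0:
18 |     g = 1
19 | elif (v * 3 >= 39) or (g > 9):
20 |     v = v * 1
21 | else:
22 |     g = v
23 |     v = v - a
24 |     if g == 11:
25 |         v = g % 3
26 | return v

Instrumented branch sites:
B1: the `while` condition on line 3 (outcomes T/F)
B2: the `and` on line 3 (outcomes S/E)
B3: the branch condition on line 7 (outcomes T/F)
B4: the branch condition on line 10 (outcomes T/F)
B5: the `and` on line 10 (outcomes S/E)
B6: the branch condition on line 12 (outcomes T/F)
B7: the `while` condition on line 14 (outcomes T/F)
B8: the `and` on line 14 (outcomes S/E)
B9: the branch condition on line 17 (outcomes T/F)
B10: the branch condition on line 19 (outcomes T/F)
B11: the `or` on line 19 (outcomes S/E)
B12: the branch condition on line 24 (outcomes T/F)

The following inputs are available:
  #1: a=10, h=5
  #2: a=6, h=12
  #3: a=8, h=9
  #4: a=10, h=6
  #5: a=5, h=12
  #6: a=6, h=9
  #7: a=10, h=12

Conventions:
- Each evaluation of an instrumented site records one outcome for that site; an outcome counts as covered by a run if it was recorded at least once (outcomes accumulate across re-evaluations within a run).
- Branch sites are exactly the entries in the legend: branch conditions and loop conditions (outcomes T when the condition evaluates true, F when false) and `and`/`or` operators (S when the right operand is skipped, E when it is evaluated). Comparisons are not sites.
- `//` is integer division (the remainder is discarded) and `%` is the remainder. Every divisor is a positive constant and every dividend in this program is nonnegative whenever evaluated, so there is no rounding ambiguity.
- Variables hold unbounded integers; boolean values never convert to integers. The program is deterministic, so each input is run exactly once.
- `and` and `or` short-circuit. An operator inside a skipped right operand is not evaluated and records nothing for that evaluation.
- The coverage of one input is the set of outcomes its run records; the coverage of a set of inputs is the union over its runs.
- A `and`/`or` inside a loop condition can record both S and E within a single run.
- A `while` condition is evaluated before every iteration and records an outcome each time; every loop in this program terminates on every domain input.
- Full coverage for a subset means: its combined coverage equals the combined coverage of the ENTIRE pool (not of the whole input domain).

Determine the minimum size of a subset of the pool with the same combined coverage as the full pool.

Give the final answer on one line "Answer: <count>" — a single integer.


#1 (a=10, h=5) -> B2->E, B1->T, B2->S, B1->F, B3->F, B5->S, B4->F, B8->E, B7->T, B8->E, B7->T, B8->S, B7->F, B9->F, ...; covered: B1=T, B1=F, B2=S, B2=E, B3=F, B4=F, B5=S, B7=T, B7=F, B8=S, B8=E, B9=F, B10=T, B11=E
#2 (a=6, h=12) -> B2->S, B1->F, B3->F, B5->E, B4->F, B8->S, B7->F, B9->F, B11->E, B10->F, B12->F; covered: B1=F, B2=S, B3=F, B4=F, B5=E, B7=F, B8=S, B9=F, B10=F, B11=E, B12=F
#3 (a=8, h=9) -> B2->S, B1->F, B3->F, B5->E, B4->F, B8->E, B7->T, B8->E, B7->T, B8->E, B7->T, B8->S, B7->F, B9->F, ...; covered: B1=F, B2=S, B3=F, B4=F, B5=E, B7=T, B7=F, B8=S, B8=E, B9=F, B10=F, B11=E, B12=F
#4 (a=10, h=6) -> B2->E, B1->T, B2->S, B1->F, B3->F, B5->S, B4->F, B8->E, B7->T, B8->E, B7->T, B8->S, B7->F, B9->F, ...; covered: B1=T, B1=F, B2=S, B2=E, B3=F, B4=F, B5=S, B7=T, B7=F, B8=S, B8=E, B9=F, B10=T, B11=E
#5 (a=5, h=12) -> B2->S, B1->F, B3->F, B5->E, B4->F, B8->S, B7->F, B9->T; covered: B1=F, B2=S, B3=F, B4=F, B5=E, B7=F, B8=S, B9=T
#6 (a=6, h=9) -> B2->S, B1->F, B3->F, B5->E, B4->F, B8->E, B7->T, B8->E, B7->T, B8->E, B7->T, B8->S, B7->F, B9->F, ...; covered: B1=F, B2=S, B3=F, B4=F, B5=E, B7=T, B7=F, B8=S, B8=E, B9=F, B10=F, B11=E, B12=F
#7 (a=10, h=12) -> B2->S, B1->F, B3->F, B5->S, B4->F, B8->S, B7->F, B9->F, B11->E, B10->T; covered: B1=F, B2=S, B3=F, B4=F, B5=S, B7=F, B8=S, B9=F, B10=T, B11=E
together the pool reaches 18 outcomes: B1=T, B1=F, B2=S, B2=E, B3=F, B4=F, B5=S, B5=E, B7=T, B7=F, B8=S, B8=E, B9=T, B9=F, B10=T, B10=F, B11=E, B12=F
every size-1 subset falls short of the 18 outcomes (best: 14/18)
every size-2 subset falls short of the 18 outcomes (best: 17/18)
at size 3, {1, 2, 5} reaches all 18 outcomes; every lexicographically earlier size-3 subset fails
Answer: 3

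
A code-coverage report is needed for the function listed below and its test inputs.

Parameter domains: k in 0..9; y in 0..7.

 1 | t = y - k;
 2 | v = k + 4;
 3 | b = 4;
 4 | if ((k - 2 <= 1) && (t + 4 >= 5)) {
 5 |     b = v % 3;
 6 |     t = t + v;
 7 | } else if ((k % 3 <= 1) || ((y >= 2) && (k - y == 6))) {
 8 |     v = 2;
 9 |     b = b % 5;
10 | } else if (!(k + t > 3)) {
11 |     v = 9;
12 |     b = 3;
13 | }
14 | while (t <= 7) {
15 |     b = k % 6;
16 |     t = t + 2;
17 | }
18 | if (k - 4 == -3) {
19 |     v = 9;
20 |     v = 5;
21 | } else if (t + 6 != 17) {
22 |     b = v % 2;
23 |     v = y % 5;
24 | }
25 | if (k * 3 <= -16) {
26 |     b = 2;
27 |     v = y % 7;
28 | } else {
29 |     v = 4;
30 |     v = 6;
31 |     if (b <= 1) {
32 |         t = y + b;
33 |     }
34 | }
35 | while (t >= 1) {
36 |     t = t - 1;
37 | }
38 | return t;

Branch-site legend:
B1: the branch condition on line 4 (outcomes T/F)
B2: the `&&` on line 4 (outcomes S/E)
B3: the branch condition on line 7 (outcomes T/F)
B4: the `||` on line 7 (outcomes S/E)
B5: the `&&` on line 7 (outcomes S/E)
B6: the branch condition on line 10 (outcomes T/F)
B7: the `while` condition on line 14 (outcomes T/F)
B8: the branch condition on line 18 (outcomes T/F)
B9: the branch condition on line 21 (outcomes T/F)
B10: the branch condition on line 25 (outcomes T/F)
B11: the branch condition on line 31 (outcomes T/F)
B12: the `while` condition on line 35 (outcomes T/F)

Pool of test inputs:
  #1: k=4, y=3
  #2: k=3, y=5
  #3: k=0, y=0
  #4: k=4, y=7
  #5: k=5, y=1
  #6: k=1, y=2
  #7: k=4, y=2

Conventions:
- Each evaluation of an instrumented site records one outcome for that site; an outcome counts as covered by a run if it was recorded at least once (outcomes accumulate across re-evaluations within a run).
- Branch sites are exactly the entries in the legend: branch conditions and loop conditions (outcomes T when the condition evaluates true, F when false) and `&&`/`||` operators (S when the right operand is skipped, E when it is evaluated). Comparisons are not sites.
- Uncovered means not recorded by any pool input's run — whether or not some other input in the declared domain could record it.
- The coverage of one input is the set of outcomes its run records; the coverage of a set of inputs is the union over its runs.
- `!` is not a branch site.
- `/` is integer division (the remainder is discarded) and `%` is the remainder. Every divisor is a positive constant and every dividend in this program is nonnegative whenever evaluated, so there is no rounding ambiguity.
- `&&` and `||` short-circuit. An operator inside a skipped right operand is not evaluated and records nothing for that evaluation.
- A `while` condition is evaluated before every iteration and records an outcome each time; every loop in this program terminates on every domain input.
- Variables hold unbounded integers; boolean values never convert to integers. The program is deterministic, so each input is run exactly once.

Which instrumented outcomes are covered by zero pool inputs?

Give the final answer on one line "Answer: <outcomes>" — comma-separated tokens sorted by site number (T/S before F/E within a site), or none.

input #1 (k=4, y=3): events B2->S, B1->F, B4->S, B3->T, B7->T, B7->T, B7->T, B7->T, B7->T, B7->F, B8->F, B9->T, B10->F, B11->T, ...; covers B1=F, B2=S, B3=T, B4=S, B7=T, B7=F, B8=F, B9=T, B10=F, B11=T, B12=T, B12=F
input #2 (k=3, y=5): events B2->E, B1->T, B7->F, B8->F, B9->T, B10->F, B11->T, B12->T, B12->T, B12->T, B12->T, B12->T, B12->T, B12->F; covers B1=T, B2=E, B7=F, B8=F, B9=T, B10=F, B11=T, B12=T, B12=F
input #3 (k=0, y=0): events B2->E, B1->F, B4->S, B3->T, B7->T, B7->T, B7->T, B7->T, B7->F, B8->F, B9->T, B10->F, B11->T, B12->F; covers B1=F, B2=E, B3=T, B4=S, B7=T, B7=F, B8=F, B9=T, B10=F, B11=T, B12=F
input #4 (k=4, y=7): events B2->S, B1->F, B4->S, B3->T, B7->T, B7->T, B7->T, B7->F, B8->F, B9->T, B10->F, B11->T, B12->T, B12->T, ...; covers B1=F, B2=S, B3=T, B4=S, B7=T, B7=F, B8=F, B9=T, B10=F, B11=T, B12=T, B12=F
input #5 (k=5, y=1): events B2->S, B1->F, B4->E, B5->S, B3->F, B6->T, B7->T, B7->T, B7->T, B7->T, B7->T, B7->T, B7->F, B8->F, ...; covers B1=F, B2=S, B3=F, B4=E, B5=S, B6=T, B7=T, B7=F, B8=F, B9=T, B10=F, B11=T, B12=T, B12=F
input #6 (k=1, y=2): events B2->E, B1->T, B7->T, B7->F, B8->T, B10->F, B11->T, B12->T, B12->T, B12->T, B12->F; covers B1=T, B2=E, B7=T, B7=F, B8=T, B10=F, B11=T, B12=T, B12=F
input #7 (k=4, y=2): events B2->S, B1->F, B4->S, B3->T, B7->T, B7->T, B7->T, B7->T, B7->T, B7->F, B8->F, B9->T, B10->F, B11->T, ...; covers B1=F, B2=S, B3=T, B4=S, B7=T, B7=F, B8=F, B9=T, B10=F, B11=T, B12=T, B12=F
union over the pool: B1=T, B1=F, B2=S, B2=E, B3=T, B3=F, B4=S, B4=E, B5=S, B6=T, B7=T, B7=F, B8=T, B8=F, B9=T, B10=F, B11=T, B12=T, B12=F
uncovered (5 of 24): B5=E, B6=F, B9=F, B10=T, B11=F

Answer: B5=E, B6=F, B9=F, B10=T, B11=F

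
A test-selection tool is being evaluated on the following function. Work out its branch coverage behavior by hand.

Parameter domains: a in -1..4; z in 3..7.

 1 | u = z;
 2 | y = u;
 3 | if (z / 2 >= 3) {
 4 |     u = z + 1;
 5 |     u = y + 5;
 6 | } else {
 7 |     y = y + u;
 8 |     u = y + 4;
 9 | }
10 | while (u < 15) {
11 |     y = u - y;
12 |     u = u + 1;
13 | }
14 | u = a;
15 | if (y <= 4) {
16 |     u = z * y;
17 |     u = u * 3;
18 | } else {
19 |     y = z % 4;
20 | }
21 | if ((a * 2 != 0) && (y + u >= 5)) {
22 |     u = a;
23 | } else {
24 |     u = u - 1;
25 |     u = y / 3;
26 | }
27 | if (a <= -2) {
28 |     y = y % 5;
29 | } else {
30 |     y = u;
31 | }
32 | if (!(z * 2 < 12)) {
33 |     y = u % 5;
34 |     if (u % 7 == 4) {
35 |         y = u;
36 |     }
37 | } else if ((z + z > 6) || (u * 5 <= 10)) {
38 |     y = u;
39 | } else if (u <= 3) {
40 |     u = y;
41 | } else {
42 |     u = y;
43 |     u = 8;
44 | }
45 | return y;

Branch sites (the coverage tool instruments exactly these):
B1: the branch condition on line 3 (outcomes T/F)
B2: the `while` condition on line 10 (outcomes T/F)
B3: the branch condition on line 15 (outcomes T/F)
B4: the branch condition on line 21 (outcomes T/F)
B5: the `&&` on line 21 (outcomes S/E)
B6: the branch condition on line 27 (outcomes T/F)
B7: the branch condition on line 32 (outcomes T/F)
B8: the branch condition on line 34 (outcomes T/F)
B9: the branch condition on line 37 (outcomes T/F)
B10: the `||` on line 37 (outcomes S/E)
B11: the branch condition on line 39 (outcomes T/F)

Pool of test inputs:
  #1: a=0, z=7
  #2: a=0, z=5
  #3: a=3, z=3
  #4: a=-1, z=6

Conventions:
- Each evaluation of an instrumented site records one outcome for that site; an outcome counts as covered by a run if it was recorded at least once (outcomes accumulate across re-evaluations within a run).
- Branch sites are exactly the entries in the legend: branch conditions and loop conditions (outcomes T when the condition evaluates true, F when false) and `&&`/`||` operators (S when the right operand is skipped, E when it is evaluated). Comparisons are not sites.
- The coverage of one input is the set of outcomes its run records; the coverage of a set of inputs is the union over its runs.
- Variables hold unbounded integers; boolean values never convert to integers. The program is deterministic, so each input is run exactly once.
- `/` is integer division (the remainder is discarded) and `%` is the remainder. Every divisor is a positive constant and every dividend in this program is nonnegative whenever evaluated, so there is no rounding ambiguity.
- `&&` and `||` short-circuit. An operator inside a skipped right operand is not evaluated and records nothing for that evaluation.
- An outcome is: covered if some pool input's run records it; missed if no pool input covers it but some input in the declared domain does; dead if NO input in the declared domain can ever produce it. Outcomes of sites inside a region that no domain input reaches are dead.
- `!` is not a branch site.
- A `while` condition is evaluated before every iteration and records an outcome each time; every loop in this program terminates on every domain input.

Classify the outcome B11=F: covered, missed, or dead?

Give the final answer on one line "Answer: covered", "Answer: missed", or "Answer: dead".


no pool input records B11=F
but domain input (a=4, z=3) does record it -> reachable, so missed
Answer: missed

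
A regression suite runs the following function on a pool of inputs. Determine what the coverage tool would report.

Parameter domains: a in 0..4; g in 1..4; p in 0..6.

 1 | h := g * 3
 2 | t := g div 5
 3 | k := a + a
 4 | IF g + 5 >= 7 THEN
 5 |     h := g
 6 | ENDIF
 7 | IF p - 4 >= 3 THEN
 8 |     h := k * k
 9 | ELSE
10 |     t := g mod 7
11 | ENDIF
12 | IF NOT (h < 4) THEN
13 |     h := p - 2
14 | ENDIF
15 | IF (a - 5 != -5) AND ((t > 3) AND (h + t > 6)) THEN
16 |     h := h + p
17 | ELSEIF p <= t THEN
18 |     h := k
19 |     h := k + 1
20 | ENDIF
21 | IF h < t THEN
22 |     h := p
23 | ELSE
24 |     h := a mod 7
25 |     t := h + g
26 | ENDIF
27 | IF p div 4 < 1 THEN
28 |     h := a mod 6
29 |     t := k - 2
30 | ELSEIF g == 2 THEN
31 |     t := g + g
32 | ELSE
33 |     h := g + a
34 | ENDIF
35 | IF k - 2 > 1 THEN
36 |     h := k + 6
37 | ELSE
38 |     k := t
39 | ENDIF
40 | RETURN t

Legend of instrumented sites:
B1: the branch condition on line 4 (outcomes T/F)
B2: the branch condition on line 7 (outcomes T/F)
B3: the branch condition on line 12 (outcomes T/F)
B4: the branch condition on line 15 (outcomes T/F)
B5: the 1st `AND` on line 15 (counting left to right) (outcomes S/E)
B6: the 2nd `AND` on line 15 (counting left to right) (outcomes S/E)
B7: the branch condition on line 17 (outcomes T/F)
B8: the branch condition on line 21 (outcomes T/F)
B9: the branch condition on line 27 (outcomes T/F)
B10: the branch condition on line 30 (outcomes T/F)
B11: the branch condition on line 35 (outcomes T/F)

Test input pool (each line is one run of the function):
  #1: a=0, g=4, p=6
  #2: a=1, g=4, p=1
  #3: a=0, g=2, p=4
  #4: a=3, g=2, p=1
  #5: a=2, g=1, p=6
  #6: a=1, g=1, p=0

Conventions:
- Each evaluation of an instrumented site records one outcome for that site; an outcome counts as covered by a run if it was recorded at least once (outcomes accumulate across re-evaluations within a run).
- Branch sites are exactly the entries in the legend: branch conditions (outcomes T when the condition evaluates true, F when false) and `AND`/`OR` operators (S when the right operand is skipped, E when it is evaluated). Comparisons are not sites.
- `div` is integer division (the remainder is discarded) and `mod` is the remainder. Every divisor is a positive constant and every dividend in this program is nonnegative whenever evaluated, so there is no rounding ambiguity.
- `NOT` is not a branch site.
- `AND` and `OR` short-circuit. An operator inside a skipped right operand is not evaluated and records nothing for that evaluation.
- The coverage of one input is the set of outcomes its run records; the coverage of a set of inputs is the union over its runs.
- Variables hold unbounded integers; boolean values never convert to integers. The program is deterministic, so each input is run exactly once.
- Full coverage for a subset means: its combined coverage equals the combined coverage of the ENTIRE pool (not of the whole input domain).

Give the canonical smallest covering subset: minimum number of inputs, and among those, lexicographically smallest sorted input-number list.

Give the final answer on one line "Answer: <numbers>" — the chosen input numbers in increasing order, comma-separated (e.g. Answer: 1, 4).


test 1 (a=0, g=4, p=6) hits B1=T, B2=F, B3=T, B4=F, B5=S, B7=F, B8=F, B9=F, B10=F, B11=F
test 2 (a=1, g=4, p=1) hits B1=T, B2=F, B3=T, B4=F, B5=E, B6=E, B7=T, B8=T, B9=T, B11=F
test 3 (a=0, g=2, p=4) hits B1=T, B2=F, B3=F, B4=F, B5=S, B7=F, B8=F, B9=F, B10=T, B11=F
test 4 (a=3, g=2, p=1) hits B1=T, B2=F, B3=F, B4=F, B5=E, B6=S, B7=T, B8=F, B9=T, B11=T
test 5 (a=2, g=1, p=6) hits B1=F, B2=F, B3=F, B4=F, B5=E, B6=S, B7=F, B8=F, B9=F, B10=F, B11=T
test 6 (a=1, g=1, p=0) hits B1=F, B2=F, B3=F, B4=F, B5=E, B6=S, B7=T, B8=F, B9=T, B11=F
together the pool reaches 20 outcomes: B1=T, B1=F, B2=F, B3=T, B3=F, B4=F, B5=S, B5=E, B6=S, B6=E, B7=T, B7=F, B8=T, B8=F, B9=T, B9=F, B10=T, B10=F, B11=T, B11=F
every size-1 subset falls short of the 20 outcomes (best: 11/20)
every size-2 subset falls short of the 20 outcomes (best: 18/20)
at size 3, {2, 3, 5} reaches all 20 outcomes; every lexicographically earlier size-3 subset fails
Answer: 2, 3, 5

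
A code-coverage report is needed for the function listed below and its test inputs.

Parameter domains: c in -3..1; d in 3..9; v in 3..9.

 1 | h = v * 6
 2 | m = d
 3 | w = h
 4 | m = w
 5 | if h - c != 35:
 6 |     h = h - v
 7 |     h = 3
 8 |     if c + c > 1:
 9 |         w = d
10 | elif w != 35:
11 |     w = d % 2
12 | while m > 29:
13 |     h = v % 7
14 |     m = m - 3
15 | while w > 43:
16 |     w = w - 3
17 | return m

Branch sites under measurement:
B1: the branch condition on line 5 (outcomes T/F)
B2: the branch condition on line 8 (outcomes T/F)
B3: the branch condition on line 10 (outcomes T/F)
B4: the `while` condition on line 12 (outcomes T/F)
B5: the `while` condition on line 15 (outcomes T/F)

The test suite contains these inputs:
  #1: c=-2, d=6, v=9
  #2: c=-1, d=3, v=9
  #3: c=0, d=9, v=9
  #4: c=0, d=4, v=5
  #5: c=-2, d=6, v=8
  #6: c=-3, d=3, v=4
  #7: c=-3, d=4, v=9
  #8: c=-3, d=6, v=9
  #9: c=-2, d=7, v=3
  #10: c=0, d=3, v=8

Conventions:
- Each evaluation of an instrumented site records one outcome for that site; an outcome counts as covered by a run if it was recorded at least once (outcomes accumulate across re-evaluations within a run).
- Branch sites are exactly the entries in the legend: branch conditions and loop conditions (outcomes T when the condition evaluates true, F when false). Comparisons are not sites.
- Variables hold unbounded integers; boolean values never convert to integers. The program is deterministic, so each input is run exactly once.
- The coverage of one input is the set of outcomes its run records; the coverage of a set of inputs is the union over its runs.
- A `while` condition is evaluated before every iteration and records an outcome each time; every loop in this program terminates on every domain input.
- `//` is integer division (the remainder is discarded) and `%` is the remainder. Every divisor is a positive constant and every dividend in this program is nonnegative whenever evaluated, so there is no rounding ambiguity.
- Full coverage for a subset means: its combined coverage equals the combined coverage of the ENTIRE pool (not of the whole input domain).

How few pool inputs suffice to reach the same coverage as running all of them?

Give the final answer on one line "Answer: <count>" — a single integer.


test 1 (c=-2, d=6, v=9) fires B1->T, B2->F, B4->T, B4->T, B4->T, B4->T, B4->T, B4->T, B4->T, B4->T, B4->T, B4->F, B5->T, B5->T, ...; hits B1=T, B2=F, B4=T, B4=F, B5=T, B5=F
test 2 (c=-1, d=3, v=9) fires B1->T, B2->F, B4->T, B4->T, B4->T, B4->T, B4->T, B4->T, B4->T, B4->T, B4->T, B4->F, B5->T, B5->T, ...; hits B1=T, B2=F, B4=T, B4=F, B5=T, B5=F
test 3 (c=0, d=9, v=9) fires B1->T, B2->F, B4->T, B4->T, B4->T, B4->T, B4->T, B4->T, B4->T, B4->T, B4->T, B4->F, B5->T, B5->T, ...; hits B1=T, B2=F, B4=T, B4=F, B5=T, B5=F
test 4 (c=0, d=4, v=5) fires B1->T, B2->F, B4->T, B4->F, B5->F; hits B1=T, B2=F, B4=T, B4=F, B5=F
test 5 (c=-2, d=6, v=8) fires B1->T, B2->F, B4->T, B4->T, B4->T, B4->T, B4->T, B4->T, B4->T, B4->F, B5->T, B5->T, B5->F; hits B1=T, B2=F, B4=T, B4=F, B5=T, B5=F
test 6 (c=-3, d=3, v=4) fires B1->T, B2->F, B4->F, B5->F; hits B1=T, B2=F, B4=F, B5=F
test 7 (c=-3, d=4, v=9) fires B1->T, B2->F, B4->T, B4->T, B4->T, B4->T, B4->T, B4->T, B4->T, B4->T, B4->T, B4->F, B5->T, B5->T, ...; hits B1=T, B2=F, B4=T, B4=F, B5=T, B5=F
test 8 (c=-3, d=6, v=9) fires B1->T, B2->F, B4->T, B4->T, B4->T, B4->T, B4->T, B4->T, B4->T, B4->T, B4->T, B4->F, B5->T, B5->T, ...; hits B1=T, B2=F, B4=T, B4=F, B5=T, B5=F
test 9 (c=-2, d=7, v=3) fires B1->T, B2->F, B4->F, B5->F; hits B1=T, B2=F, B4=F, B5=F
test 10 (c=0, d=3, v=8) fires B1->T, B2->F, B4->T, B4->T, B4->T, B4->T, B4->T, B4->T, B4->T, B4->F, B5->T, B5->T, B5->F; hits B1=T, B2=F, B4=T, B4=F, B5=T, B5=F
together the pool reaches 6 outcomes: B1=T, B2=F, B4=T, B4=F, B5=T, B5=F
inputs {1} (size 1) cover everything; no size-1 subset with a lexicographically smaller index list covers all 6
Answer: 1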